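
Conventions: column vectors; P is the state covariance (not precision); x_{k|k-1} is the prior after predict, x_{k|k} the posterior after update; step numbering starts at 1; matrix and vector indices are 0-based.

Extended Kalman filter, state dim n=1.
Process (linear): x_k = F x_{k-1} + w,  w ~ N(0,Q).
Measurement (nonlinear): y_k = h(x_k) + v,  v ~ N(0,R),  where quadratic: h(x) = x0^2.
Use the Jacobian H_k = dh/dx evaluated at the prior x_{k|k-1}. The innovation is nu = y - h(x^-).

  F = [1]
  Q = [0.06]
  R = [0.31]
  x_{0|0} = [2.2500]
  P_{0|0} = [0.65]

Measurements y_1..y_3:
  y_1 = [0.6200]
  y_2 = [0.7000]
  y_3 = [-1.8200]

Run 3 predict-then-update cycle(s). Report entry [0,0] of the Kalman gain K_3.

K[0,0] = 0.2657

step 1: x^-=[2.2500]  P^-=[0.7100]  H_jac=[4.5000]  S=[14.6875]  K=[0.2175]  nu=[-4.4425]  x^+=[1.2836]  P^+=[0.0150]
step 2: x^-=[1.2836]  P^-=[0.0750]  H_jac=[2.5672]  S=[0.8042]  K=[0.2394]  nu=[-0.9477]  x^+=[1.0568]  P^+=[0.0289]
step 3: x^-=[1.0568]  P^-=[0.0889]  H_jac=[2.1135]  S=[0.7071]  K=[0.2657]  nu=[-2.9368]  x^+=[0.2764]  P^+=[0.0390]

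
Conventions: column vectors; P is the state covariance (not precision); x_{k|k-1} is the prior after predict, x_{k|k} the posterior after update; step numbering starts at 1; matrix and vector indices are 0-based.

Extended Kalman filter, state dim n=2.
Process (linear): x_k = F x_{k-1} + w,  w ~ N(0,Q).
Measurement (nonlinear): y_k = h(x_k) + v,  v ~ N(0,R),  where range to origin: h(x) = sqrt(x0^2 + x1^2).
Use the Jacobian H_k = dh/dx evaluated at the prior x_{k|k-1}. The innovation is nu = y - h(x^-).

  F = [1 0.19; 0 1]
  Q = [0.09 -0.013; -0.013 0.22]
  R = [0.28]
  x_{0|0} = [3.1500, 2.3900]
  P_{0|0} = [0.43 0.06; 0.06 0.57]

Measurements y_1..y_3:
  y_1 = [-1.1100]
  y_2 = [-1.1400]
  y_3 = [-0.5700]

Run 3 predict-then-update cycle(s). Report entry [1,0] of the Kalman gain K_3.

step 1: x^-=[3.6041, 2.3900]  P^-=[0.5634 0.1553; 0.1553 0.7900]  H_jac=[0.8334 0.5527]  S=[1.0557]  K=[0.5261; 0.5362]  nu=[-5.4345]  x^+=[0.7451, -0.5239]  P^+=[0.2712 -0.1425; -0.1425 0.4865]
step 2: x^-=[0.6456, -0.5239]  P^-=[0.3246 -0.0630; -0.0630 0.7065]  H_jac=[0.7765 -0.6302]  S=[0.8180]  K=[0.3567; -0.6041]  nu=[-1.9714]  x^+=[-0.0577, 0.6671]  P^+=[0.2205 0.1132; 0.1132 0.4080]
step 3: x^-=[0.0690, 0.6671]  P^-=[0.3683 0.1778; 0.1778 0.6280]  H_jac=[0.1029 0.9947]  S=[0.9416]  K=[0.2280; 0.6828]  nu=[-1.2406]  x^+=[-0.2139, -0.1800]  P^+=[0.3193 0.0311; 0.0311 0.1890]

K[1,0] = 0.6828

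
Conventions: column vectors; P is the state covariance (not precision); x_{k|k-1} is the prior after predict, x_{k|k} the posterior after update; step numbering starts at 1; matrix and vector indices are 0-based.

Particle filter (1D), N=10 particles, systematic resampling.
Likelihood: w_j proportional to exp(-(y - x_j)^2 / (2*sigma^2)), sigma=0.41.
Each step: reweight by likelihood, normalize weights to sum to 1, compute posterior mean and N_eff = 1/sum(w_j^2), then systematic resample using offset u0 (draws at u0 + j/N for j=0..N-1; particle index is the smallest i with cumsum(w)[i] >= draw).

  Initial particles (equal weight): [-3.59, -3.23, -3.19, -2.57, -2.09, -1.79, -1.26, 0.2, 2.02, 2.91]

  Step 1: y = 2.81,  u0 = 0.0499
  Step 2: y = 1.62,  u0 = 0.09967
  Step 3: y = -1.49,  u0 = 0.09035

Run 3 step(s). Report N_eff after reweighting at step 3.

step 1: w=[0.0000, 0.0000, 0.0000, 0.0000, 0.0000, 0.0000, 0.0000, 0.0000, 0.1386, 0.8614]  mean=2.7866  Neff=1.3138  idx=[8, 9, 9, 9, 9, 9, 9, 9, 9, 9]
step 2: w=[0.9069, 0.0103, 0.0103, 0.0103, 0.0103, 0.0103, 0.0103, 0.0103, 0.0103, 0.0103]  mean=2.1028  Neff=1.2144  idx=[0, 0, 0, 0, 0, 0, 0, 0, 0, 9]
step 3: w=[0.1111, 0.1111, 0.1111, 0.1111, 0.1111, 0.1111, 0.1111, 0.1111, 0.1111, 0.0000]  mean=2.0200  Neff=9.0000  idx=[0, 1, 2, 3, 4, 5, 6, 7, 8, 8]

N_eff = 9.0000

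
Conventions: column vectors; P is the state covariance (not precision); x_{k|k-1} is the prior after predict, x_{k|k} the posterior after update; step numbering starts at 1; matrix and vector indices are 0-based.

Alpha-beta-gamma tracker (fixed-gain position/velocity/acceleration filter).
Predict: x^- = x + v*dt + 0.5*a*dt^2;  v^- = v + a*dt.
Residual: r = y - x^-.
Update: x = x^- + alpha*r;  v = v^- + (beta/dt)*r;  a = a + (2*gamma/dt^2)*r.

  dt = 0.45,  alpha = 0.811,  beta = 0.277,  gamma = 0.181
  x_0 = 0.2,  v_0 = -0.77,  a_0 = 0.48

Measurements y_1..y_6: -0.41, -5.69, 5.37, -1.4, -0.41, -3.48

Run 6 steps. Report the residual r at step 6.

step 1: x_pred=-0.0979  r=-0.3121  x^+=-0.3510  v^+=-0.7461  a^+=-0.0779
step 2: x_pred=-0.6947  r=-4.9953  x^+=-4.7459  v^+=-3.8561  a^+=-9.0079
step 3: x_pred=-7.3932  r=12.7632  x^+=2.9578  v^+=-0.0532  a^+=13.8083
step 4: x_pred=4.3319  r=-5.7319  x^+=-0.3167  v^+=2.6322  a^+=3.5616
step 5: x_pred=1.2284  r=-1.6384  x^+=-0.1003  v^+=3.2264  a^+=0.6326
step 6: x_pred=1.4156  r=-4.8956  x^+=-2.5547  v^+=0.4976  a^+=-8.1190

resid = -4.8956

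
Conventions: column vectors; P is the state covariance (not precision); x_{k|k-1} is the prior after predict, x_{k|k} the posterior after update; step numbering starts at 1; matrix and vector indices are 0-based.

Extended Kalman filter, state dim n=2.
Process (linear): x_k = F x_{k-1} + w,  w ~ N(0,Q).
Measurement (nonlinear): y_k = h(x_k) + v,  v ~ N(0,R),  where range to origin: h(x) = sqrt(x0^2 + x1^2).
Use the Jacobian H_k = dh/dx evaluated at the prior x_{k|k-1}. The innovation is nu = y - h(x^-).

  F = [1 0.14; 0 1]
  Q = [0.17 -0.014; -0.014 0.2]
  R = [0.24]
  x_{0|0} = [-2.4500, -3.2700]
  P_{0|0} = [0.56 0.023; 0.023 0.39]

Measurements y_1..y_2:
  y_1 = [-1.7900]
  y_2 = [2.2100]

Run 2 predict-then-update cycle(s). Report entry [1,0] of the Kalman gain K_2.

K[1,0] = -0.3683

step 1: x^-=[-2.9078, -3.2700]  P^-=[0.7441 0.0636; 0.0636 0.5900]  H_jac=[-0.6645 -0.7473]  S=[0.9612]  K=[-0.5639; -0.5027]  nu=[-6.1659]  x^+=[0.5688, -0.1707]  P^+=[0.4385 -0.2088; -0.2088 0.3471]
step 2: x^-=[0.5449, -0.1707]  P^-=[0.5568 -0.1742; -0.1742 0.5471]  H_jac=[0.9543 -0.2989]  S=[0.8953]  K=[0.6516; -0.3683]  nu=[1.6390]  x^+=[1.6130, -0.7744]  P^+=[0.1766 0.0407; 0.0407 0.4257]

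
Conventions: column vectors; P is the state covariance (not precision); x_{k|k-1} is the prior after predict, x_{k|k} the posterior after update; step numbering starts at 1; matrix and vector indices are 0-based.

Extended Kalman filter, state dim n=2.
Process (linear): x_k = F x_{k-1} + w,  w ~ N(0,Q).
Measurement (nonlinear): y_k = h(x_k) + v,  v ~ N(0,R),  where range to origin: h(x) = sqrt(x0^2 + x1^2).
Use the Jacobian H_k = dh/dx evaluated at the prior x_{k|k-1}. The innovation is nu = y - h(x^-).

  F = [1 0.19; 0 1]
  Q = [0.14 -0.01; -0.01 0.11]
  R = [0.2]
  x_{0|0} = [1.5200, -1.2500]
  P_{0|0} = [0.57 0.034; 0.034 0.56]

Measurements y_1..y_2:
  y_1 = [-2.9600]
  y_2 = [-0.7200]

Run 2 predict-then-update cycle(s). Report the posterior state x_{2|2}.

step 1: x^-=[1.2825, -1.2500]  P^-=[0.7431 0.1304; 0.1304 0.6700]  H_jac=[0.7161 -0.6980]  S=[0.7771]  K=[0.5677; -0.4816]  nu=[-4.7509]  x^+=[-1.4144, 1.0379]  P^+=[0.4927 0.3429; 0.3429 0.4898]
step 2: x^-=[-1.2172, 1.0379]  P^-=[0.7807 0.4259; 0.4259 0.5998]  H_jac=[-0.7609 0.6489]  S=[0.4839]  K=[-0.6564; 0.1345]  nu=[-2.3197]  x^+=[0.3055, 0.7260]  P^+=[0.5721 0.4686; 0.4686 0.5910]

x_post = [0.3055, 0.7260]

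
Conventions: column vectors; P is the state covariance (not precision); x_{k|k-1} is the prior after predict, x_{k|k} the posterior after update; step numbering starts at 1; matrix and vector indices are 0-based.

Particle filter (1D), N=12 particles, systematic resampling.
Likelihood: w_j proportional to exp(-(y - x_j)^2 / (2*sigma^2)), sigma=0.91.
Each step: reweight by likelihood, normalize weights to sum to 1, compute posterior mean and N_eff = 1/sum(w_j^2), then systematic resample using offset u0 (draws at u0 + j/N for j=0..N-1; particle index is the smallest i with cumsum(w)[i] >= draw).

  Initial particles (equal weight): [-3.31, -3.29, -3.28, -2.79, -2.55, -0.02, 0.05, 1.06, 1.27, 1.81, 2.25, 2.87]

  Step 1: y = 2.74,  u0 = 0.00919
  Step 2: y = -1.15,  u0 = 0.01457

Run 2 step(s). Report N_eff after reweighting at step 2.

step 1: w=[0.0000, 0.0000, 0.0000, 0.0000, 0.0000, 0.0034, 0.0043, 0.0622, 0.0928, 0.2029, 0.2958, 0.3385]  mean=2.1883  Neff=3.9095  idx=[7, 8, 9, 9, 9, 10, 10, 10, 11, 11, 11, 11]
step 2: w=[0.5257, 0.2923, 0.0506, 0.0506, 0.0506, 0.0093, 0.0093, 0.0093, 0.0006, 0.0006, 0.0006, 0.0006]  mean=1.2727  Neff=2.7049  idx=[0, 0, 0, 0, 0, 0, 0, 1, 1, 1, 2, 4]

N_eff = 2.7049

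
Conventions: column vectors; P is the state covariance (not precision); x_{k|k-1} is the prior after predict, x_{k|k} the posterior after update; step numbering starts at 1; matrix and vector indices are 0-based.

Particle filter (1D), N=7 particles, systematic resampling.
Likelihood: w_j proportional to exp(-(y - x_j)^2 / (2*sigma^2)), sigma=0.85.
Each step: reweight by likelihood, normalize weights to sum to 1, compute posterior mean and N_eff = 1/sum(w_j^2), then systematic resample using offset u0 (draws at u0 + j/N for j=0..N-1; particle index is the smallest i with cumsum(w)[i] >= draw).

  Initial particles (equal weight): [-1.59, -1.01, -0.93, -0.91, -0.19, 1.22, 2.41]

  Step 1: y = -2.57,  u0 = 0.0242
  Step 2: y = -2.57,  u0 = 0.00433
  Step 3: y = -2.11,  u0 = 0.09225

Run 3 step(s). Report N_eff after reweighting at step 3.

step 1: w=[0.5024, 0.1813, 0.1518, 0.1451, 0.0194, 0.0000, 0.0000]  mean=-1.2588  Neff=3.0325  idx=[0, 0, 0, 0, 1, 2, 3]
step 2: w=[0.2020, 0.2020, 0.2020, 0.2020, 0.0729, 0.0610, 0.0583]  mean=-1.4678  Neff=5.6957  idx=[0, 0, 1, 2, 2, 3, 4]
step 3: w=[0.1533, 0.1533, 0.1533, 0.1533, 0.1533, 0.1533, 0.0800]  mean=-1.5436  Neff=6.7814  idx=[0, 1, 2, 3, 4, 5, 6]

N_eff = 6.7814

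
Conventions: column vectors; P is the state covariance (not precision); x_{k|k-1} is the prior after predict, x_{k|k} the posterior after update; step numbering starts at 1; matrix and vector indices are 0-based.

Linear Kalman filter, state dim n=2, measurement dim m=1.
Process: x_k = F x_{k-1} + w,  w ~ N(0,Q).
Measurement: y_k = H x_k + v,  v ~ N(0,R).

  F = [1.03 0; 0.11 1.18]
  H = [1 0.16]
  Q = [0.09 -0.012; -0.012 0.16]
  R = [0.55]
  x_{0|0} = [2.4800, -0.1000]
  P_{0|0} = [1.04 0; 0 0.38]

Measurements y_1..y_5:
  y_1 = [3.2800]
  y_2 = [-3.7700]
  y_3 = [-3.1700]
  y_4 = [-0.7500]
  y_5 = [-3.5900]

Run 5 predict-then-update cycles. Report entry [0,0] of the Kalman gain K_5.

step 1: x^-=[2.5544, 0.1548]  P^-=[1.1933 0.1058; 0.1058 0.7017]  S=[1.7952]  K=[0.6742; 0.1215]  nu=[0.7008]  x^+=[3.0269, 0.2399]  P^+=[0.3774 -0.0412; -0.0412 0.6752]
step 2: x^-=[3.1177, 0.6161]  P^-=[0.4904 -0.0193; -0.0193 1.0940]  S=[1.0622]  K=[0.4588; 0.1466]  nu=[-6.9863]  x^+=[-0.0873, -0.4081]  P^+=[0.2668 -0.0908; -0.0908 1.0712]
step 3: x^-=[-0.0899, -0.4911]  P^-=[0.3731 -0.0921; -0.0921 1.6312]  S=[0.9354]  K=[0.3831; 0.1806]  nu=[-3.0015]  x^+=[-1.2398, -1.0331]  P^+=[0.2358 -0.1568; -0.1568 1.6007]
step 4: x^-=[-1.2770, -1.3555]  P^-=[0.3402 -0.1758; -0.1758 2.3509]  S=[0.8941]  K=[0.3490; 0.2240]  nu=[0.7439]  x^+=[-1.0174, -1.1888]  P^+=[0.2313 -0.2458; -0.2458 2.3061]
step 5: x^-=[-1.0479, -1.5147]  P^-=[0.3353 -0.2845; -0.2845 3.3100]  S=[0.8790]  K=[0.3297; 0.2788]  nu=[-2.2997]  x^+=[-1.8062, -2.1560]  P^+=[0.2398 -0.3653; -0.3653 3.2416]

K[0,0] = 0.3297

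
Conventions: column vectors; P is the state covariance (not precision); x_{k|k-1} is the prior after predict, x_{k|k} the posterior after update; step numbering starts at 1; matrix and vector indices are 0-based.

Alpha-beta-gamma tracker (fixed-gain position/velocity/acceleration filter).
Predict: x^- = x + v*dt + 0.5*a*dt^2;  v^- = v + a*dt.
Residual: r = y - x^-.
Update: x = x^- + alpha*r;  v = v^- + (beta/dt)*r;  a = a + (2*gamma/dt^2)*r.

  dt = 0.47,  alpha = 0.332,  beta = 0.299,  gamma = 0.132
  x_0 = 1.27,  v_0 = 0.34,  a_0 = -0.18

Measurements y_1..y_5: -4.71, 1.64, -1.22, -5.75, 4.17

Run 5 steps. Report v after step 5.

v_post = 2.8943

step 1: x_pred=1.4099  r=-6.1199  x^+=-0.6219  v^+=-3.6379  a^+=-7.4940
step 2: x_pred=-3.1594  r=4.7994  x^+=-1.5660  v^+=-4.1068  a^+=-1.7581
step 3: x_pred=-3.6904  r=2.4704  x^+=-2.8702  v^+=-3.3616  a^+=1.1943
step 4: x_pred=-4.3183  r=-1.4317  x^+=-4.7936  v^+=-3.7111  a^+=-0.5168
step 5: x_pred=-6.5949  r=10.7649  x^+=-3.0209  v^+=2.8943  a^+=12.3484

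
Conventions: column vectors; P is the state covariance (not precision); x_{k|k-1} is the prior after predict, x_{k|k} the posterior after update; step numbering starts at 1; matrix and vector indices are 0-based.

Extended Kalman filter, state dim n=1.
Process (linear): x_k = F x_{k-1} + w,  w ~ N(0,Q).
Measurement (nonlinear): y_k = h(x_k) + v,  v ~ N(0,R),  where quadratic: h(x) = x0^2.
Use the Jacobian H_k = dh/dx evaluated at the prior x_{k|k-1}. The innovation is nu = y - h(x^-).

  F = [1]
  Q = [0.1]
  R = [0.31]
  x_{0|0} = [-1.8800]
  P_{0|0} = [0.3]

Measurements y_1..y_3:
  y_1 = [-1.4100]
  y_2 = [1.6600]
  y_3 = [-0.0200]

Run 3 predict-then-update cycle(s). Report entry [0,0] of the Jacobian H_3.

step 1: x^-=[-1.8800]  P^-=[0.4000]  H_jac=[-3.7600]  S=[5.9650]  K=[-0.2521]  nu=[-4.9444]  x^+=[-0.6333]  P^+=[0.0208]
step 2: x^-=[-0.6333]  P^-=[0.1208]  H_jac=[-1.2667]  S=[0.5038]  K=[-0.3037]  nu=[1.2589]  x^+=[-1.0156]  P^+=[0.0743]
step 3: x^-=[-1.0156]  P^-=[0.1743]  H_jac=[-2.0313]  S=[1.0293]  K=[-0.3440]  nu=[-1.0515]  x^+=[-0.6539]  P^+=[0.0525]

H_jac[0,0] = -2.0313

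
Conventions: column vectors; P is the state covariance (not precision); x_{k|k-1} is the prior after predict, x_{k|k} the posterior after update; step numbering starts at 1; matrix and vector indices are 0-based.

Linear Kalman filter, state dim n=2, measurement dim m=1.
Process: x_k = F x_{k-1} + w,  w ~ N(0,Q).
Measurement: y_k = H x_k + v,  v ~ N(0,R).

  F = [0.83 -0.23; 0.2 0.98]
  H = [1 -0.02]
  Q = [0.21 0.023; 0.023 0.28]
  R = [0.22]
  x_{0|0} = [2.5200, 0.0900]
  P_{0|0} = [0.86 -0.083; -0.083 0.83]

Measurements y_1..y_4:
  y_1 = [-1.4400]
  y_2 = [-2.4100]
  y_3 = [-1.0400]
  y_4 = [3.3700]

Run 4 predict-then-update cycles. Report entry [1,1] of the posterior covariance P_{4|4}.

P_post[1,1] = 1.3280

step 1: x^-=[2.0709, 0.5922]  P^-=[0.8781 -0.0850; -0.0850 1.0790]  S=[1.1019]  K=[0.7984; -0.0967]  nu=[-3.4991]  x^+=[-0.7228, 0.9307]  P^+=[0.1757 0.0001; 0.0001 1.0687]
step 2: x^-=[-0.8140, 0.7675]  P^-=[0.3875 -0.1887; -0.1887 1.3134]  S=[0.6156]  K=[0.6356; -0.3491]  nu=[-1.5807]  x^+=[-1.8187, 1.3194]  P^+=[0.1388 -0.0520; -0.0520 1.2384]
step 3: x^-=[-1.8130, 0.9293]  P^-=[0.3910 -0.2730; -0.2730 1.4545]  S=[0.6225]  K=[0.6369; -0.4853]  nu=[0.7916]  x^+=[-1.3088, 0.5451]  P^+=[0.1385 -0.0806; -0.0806 1.3079]
step 4: x^-=[-1.2117, 0.2724]  P^-=[0.4054 -0.3107; -0.3107 1.5100]  S=[0.6384]  K=[0.6447; -0.5339]  nu=[4.5872]  x^+=[1.7457, -2.1768]  P^+=[0.1400 -0.0909; -0.0909 1.3280]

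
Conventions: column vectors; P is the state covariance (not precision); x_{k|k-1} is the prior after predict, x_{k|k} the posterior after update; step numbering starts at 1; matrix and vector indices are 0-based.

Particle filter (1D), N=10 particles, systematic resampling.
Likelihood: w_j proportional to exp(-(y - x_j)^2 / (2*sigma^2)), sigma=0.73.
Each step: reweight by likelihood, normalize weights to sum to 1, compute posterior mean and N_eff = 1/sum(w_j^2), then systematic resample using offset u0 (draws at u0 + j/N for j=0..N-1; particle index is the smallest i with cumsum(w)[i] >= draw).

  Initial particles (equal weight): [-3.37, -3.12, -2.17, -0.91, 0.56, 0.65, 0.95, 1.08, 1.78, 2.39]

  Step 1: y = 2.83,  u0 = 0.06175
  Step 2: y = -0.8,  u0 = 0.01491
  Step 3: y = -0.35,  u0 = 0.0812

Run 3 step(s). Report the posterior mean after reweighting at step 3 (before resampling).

post_mean = 1.0874

step 1: w=[0.0000, 0.0000, 0.0000, 0.0000, 0.0061, 0.0089, 0.0279, 0.0434, 0.2731, 0.6406]  mean=2.0998  Neff=2.0501  idx=[7, 8, 8, 9, 9, 9, 9, 9, 9, 9]
step 2: w=[0.8923, 0.0477, 0.0477, 0.0018, 0.0018, 0.0018, 0.0018, 0.0018, 0.0018, 0.0018]  mean=1.1628  Neff=1.2487  idx=[0, 0, 0, 0, 0, 0, 0, 0, 0, 1]
step 3: w=[0.1099, 0.1099, 0.1099, 0.1099, 0.1099, 0.1099, 0.1099, 0.1099, 0.1099, 0.0106]  mean=1.0874  Neff=9.1845  idx=[0, 1, 2, 3, 4, 5, 6, 7, 8, 8]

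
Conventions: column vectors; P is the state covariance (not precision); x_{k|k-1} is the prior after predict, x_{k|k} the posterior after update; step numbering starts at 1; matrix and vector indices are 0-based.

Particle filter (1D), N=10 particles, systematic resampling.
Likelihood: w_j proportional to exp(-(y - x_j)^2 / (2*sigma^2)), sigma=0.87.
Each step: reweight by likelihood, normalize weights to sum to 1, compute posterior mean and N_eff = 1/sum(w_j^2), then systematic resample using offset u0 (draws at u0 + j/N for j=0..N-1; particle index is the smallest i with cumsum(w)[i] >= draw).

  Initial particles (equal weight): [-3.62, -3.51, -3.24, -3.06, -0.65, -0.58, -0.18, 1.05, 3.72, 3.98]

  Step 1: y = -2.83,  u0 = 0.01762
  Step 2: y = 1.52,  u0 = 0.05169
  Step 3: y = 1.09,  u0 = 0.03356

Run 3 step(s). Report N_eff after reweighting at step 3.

step 1: w=[0.1978, 0.2201, 0.2673, 0.2884, 0.0129, 0.0105, 0.0029, 0.0000, 0.0000, 0.0000]  mean=-3.2522  Neff=4.1238  idx=[0, 0, 1, 1, 1, 2, 2, 3, 3, 3]
step 2: w=[0.0071, 0.0071, 0.0148, 0.0148, 0.0148, 0.0848, 0.0848, 0.2573, 0.2573, 0.2573]  mean=-3.1184  Neff=4.6776  idx=[4, 6, 7, 7, 7, 8, 8, 9, 9, 9]
step 3: w=[0.0088, 0.0432, 0.1185, 0.1185, 0.1185, 0.1185, 0.1185, 0.1185, 0.1185, 0.1185]  mean=-3.0717  Neff=8.7505  idx=[1, 2, 3, 4, 5, 6, 6, 7, 8, 9]

N_eff = 8.7505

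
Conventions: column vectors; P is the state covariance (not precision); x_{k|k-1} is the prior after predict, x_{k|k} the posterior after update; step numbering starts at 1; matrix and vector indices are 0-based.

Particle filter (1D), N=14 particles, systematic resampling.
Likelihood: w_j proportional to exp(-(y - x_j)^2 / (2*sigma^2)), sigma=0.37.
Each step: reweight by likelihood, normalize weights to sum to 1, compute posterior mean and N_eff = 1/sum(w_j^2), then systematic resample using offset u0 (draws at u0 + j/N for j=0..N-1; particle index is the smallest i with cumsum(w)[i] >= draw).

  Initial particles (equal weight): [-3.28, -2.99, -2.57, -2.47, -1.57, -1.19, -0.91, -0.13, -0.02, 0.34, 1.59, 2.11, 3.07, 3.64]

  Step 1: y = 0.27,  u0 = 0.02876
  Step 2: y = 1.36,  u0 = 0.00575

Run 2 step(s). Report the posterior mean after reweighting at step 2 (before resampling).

step 1: w=[0.0000, 0.0000, 0.0000, 0.0000, 0.0000, 0.0002, 0.0027, 0.2441, 0.3221, 0.4301, 0.0008, 0.0000, 0.0000, 0.0000]  mean=0.1066  Neff=2.8705  idx=[7, 7, 7, 7, 8, 8, 8, 8, 9, 9, 9, 9, 9, 9]
step 2: w=[0.0022, 0.0022, 0.0022, 0.0022, 0.0068, 0.0068, 0.0068, 0.0068, 0.1607, 0.1607, 0.1607, 0.1607, 0.1607, 0.1607]  mean=0.3261  Neff=6.4483  idx=[2, 8, 8, 9, 9, 10, 10, 10, 11, 11, 12, 12, 13, 13]

post_mean = 0.3261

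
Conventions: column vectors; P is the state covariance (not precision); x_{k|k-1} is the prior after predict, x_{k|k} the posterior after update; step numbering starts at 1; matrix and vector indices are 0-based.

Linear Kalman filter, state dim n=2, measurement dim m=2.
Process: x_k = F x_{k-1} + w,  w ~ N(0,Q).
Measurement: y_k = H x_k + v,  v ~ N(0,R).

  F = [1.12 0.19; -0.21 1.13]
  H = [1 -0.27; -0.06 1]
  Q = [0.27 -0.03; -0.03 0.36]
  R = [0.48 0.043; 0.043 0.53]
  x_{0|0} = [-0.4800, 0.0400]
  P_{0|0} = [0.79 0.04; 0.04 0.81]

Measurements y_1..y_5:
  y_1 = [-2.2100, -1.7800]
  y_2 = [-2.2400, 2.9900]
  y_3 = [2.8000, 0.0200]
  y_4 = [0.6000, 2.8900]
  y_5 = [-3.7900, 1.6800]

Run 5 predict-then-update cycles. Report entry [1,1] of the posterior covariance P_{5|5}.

P_post[1,1] = 0.3065

step 1: x^-=[-0.5300, 0.1460]  P^-=[1.3072 0.0071; 0.0071 1.4101]  S=[1.8862 -0.4089; -0.4089 1.9440]  K=[0.7168 0.1141; -0.0428 0.7162]  nu=[-1.6406, -1.9578]  x^+=[-1.9293, -1.1859]  P^+=[0.3798 0.1141; 0.1141 0.3846]
step 2: x^-=[-2.3861, -0.9349]  P^-=[0.8088 0.1031; 0.1031 0.8137]  S=[1.2925 -0.1205; -0.1205 1.3342]  K=[0.6132 0.0963; -0.0341 0.6021]  nu=[-0.1063, 3.7817]  x^+=[-2.0873, 1.3458]  P^+=[0.3246 0.0969; 0.0969 0.3235]
step 3: x^-=[-2.0821, 1.9591]  P^-=[0.7301 0.0818; 0.0818 0.7414]  S=[1.2200 -0.1178; -0.1178 1.2642]  K=[0.5886 0.0849; -0.0411 0.5787]  nu=[5.4110, -2.0641]  x^+=[0.9274, 0.5421]  P^+=[0.3102 0.0889; 0.0889 0.3103]
step 4: x^-=[1.1417, 0.4178]  P^-=[0.7081 0.0727; 0.0727 0.7277]  S=[1.2019 -0.1221; -0.1221 1.2515]  K=[0.5810 0.0808; -0.0447 0.5736]  nu=[-0.4289, 2.5407]  x^+=[1.0978, 1.8943]  P^+=[0.3056 0.0862; 0.0862 0.3073]
step 5: x^-=[1.5895, 1.9101]  P^-=[0.7012 0.0697; 0.0697 0.7249]  S=[1.1964 -0.1240; -0.1240 1.2491]  K=[0.5786 0.0795; -0.0460 0.5724]  nu=[-4.8637, -0.1347]  x^+=[-1.2353, 2.0568]  P^+=[0.3042 0.0853; 0.0853 0.3065]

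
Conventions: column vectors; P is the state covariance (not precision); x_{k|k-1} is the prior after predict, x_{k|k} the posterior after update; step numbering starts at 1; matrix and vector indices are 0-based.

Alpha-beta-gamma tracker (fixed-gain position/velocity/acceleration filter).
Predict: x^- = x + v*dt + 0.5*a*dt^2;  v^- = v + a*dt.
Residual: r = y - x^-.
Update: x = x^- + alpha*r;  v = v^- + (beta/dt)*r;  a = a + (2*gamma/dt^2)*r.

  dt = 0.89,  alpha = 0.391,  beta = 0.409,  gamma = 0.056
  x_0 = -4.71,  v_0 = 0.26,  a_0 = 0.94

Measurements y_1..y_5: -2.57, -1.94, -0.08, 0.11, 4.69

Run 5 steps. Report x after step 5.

x_post = 4.5195

step 1: x_pred=-4.1063  r=1.5363  x^+=-3.5056  v^+=1.8026  a^+=1.1572
step 2: x_pred=-1.4430  r=-0.4970  x^+=-1.6373  v^+=2.6041  a^+=1.0870
step 3: x_pred=1.1109  r=-1.1909  x^+=0.6452  v^+=3.0243  a^+=0.9186
step 4: x_pred=3.7006  r=-3.5906  x^+=2.2967  v^+=2.1917  a^+=0.4109
step 5: x_pred=4.4100  r=0.2800  x^+=4.5195  v^+=2.6860  a^+=0.4505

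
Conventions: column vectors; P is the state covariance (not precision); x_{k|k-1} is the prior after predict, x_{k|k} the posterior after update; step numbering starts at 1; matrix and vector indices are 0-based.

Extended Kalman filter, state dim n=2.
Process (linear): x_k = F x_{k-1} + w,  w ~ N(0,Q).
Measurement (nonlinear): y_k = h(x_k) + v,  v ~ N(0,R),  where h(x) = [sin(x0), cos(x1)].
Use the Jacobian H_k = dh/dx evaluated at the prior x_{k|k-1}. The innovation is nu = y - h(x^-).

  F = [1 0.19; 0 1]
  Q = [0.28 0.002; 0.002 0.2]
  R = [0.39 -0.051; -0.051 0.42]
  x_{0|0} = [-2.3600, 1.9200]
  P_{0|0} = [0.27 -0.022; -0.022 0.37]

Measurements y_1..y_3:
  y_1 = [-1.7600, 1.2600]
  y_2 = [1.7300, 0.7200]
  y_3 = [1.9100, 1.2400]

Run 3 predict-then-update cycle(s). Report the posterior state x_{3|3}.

x_post = [1.2030, 0.5277]

step 1: x^-=[-1.9952, 1.9200]  P^-=[0.5550 0.0503; 0.0503 0.5700]  H_jac=[-0.4118 0.0000; 0.0000 -0.9396]  S=[0.4841 -0.0315; -0.0315 0.9233]  K=[-0.4765 -0.0675; -0.0808 -0.5829]  nu=[-0.8487, 1.6021]  x^+=[-1.6989, 1.0547]  P^+=[0.4429 0.0043; 0.0043 0.2561]
step 2: x^-=[-1.4985, 1.0547]  P^-=[0.7338 0.0550; 0.0550 0.4561]  H_jac=[0.0722 0.0000; 0.0000 -0.8698]  S=[0.3938 -0.0545; -0.0545 0.7651]  K=[0.1272 -0.0534; -0.0622 -0.5230]  nu=[2.7274, 0.2265]  x^+=[-1.1637, 0.7665]  P^+=[0.7245 0.0333; 0.0333 0.2489]
step 3: x^-=[-1.0181, 0.7665]  P^-=[1.0261 0.0826; 0.0826 0.4489]  H_jac=[0.5250 0.0000; 0.0000 -0.6936]  S=[0.6728 -0.0811; -0.0811 0.6360]  K=[0.8021 0.0122; 0.0055 -0.4889]  nu=[2.7611, 0.5197]  x^+=[1.2030, 0.5277]  P^+=[0.5947 0.0516; 0.0516 0.2964]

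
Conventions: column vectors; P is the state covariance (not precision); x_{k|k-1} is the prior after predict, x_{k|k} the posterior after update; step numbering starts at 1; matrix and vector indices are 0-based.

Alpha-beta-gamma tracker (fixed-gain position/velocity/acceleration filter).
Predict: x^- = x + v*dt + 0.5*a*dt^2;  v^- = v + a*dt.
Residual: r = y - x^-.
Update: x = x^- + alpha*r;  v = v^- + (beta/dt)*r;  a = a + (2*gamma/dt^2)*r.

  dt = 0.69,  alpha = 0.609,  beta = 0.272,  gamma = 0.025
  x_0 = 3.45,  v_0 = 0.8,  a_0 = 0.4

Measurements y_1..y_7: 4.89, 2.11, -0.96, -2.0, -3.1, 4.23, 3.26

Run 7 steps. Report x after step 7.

step 1: x_pred=4.0972  r=0.7928  x^+=4.5800  v^+=1.3885  a^+=0.4833
step 2: x_pred=5.6531  r=-3.5431  x^+=3.4954  v^+=0.3252  a^+=0.1112
step 3: x_pred=3.7462  r=-4.7062  x^+=0.8801  v^+=-1.4533  a^+=-0.3831
step 4: x_pred=-0.2138  r=-1.7862  x^+=-1.3016  v^+=-2.4217  a^+=-0.5707
step 5: x_pred=-3.1084  r=0.0084  x^+=-3.1033  v^+=-2.8122  a^+=-0.5698
step 6: x_pred=-5.1793  r=9.4093  x^+=0.5510  v^+=0.5039  a^+=0.4184
step 7: x_pred=0.9982  r=2.2618  x^+=2.3756  v^+=1.6841  a^+=0.6559

x_post = 2.3756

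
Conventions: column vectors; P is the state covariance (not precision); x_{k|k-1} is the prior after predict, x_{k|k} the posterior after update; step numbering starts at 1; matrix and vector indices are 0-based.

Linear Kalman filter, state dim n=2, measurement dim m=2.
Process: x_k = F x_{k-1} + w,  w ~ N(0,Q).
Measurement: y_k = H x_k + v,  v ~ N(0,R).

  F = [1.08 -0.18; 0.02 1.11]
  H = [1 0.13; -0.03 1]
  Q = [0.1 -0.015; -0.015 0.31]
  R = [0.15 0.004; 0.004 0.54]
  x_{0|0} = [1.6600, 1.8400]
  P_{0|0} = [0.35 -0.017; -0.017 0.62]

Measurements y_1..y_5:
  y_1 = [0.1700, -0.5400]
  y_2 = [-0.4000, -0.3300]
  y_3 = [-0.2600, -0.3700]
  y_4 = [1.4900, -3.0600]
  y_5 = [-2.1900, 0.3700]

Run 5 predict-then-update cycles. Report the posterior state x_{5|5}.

step 1: x^-=[1.4616, 2.0756]  P^-=[0.5349 -0.1516; -0.1516 1.0733]  S=[0.6637 -0.0236; -0.0236 1.6229]  K=[0.7731 -0.0921; 0.0053 0.6642]  nu=[-1.5614, -2.5718]  x^+=[0.4914, 0.3590]  P^+=[0.1212 -0.0430; -0.0430 0.3574]
step 2: x^-=[0.4660, 0.4083]  P^-=[0.2697 -0.1352; -0.1352 0.7485]  S=[0.3971 -0.0415; -0.0415 1.2969]  K=[0.6253 -0.0905; -0.0350 0.5792]  nu=[-0.9191, -0.7244]  x^+=[-0.0431, 0.0209]  P^+=[0.0991 -0.0434; -0.0434 0.3113]
step 3: x^-=[-0.0503, 0.0224]  P^-=[0.2425 -0.1269; -0.1269 0.6917]  S=[0.3712 -0.0398; -0.0398 1.2395]  K=[0.5993 -0.0890; -0.0397 0.5598]  nu=[-0.2126, -0.3939]  x^+=[-0.1427, -0.1897]  P^+=[0.0951 -0.0428; -0.0428 0.3009]
step 4: x^-=[-0.1199, -0.2134]  P^-=[0.2373 -0.1242; -0.1242 0.6788]  S=[0.3665 -0.0386; -0.0386 1.2265]  K=[0.5942 -0.0884; -0.0397 0.5553]  nu=[1.6377, -2.8502]  x^+=[1.1051, -1.8610]  P^+=[0.0943 -0.0425; -0.0425 0.2984]
step 5: x^-=[1.5285, -2.0436]  P^-=[0.2362 -0.1234; -0.1234 0.6758]  S=[0.3655 -0.0382; -0.0382 1.2234]  K=[0.5931 -0.0882; -0.0394 0.5542]  nu=[-3.4528, 2.4595]  x^+=[-0.7362, -0.5445]  P^+=[0.0941 -0.0424; -0.0424 0.2978]

x_post = [-0.7362, -0.5445]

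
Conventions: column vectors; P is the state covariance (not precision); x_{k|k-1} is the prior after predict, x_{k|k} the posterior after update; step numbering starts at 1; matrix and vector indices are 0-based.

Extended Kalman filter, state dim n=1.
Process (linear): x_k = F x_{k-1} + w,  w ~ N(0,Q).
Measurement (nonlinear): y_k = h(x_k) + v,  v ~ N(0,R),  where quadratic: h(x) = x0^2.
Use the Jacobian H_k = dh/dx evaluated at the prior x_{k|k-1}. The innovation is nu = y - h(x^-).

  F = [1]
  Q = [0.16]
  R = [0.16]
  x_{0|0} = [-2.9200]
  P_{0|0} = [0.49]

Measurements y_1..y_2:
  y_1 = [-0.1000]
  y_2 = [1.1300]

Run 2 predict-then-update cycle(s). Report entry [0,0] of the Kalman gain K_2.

K[0,0] = -0.3085

step 1: x^-=[-2.9200]  P^-=[0.6500]  H_jac=[-5.8400]  S=[22.3286]  K=[-0.1700]  nu=[-8.6264]  x^+=[-1.4535]  P^+=[0.0047]
step 2: x^-=[-1.4535]  P^-=[0.1647]  H_jac=[-2.9069]  S=[1.5514]  K=[-0.3085]  nu=[-0.9825]  x^+=[-1.1503]  P^+=[0.0170]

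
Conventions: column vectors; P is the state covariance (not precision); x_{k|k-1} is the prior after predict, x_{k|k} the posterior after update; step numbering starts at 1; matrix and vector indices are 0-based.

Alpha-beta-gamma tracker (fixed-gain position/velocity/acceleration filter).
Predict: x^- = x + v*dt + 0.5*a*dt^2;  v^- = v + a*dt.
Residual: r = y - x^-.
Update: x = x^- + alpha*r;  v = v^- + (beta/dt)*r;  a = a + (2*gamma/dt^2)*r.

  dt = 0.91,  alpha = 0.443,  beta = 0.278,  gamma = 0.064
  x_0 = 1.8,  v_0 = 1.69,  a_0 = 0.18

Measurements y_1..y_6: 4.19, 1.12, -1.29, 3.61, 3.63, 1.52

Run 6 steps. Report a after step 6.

a_post = -0.1261

step 1: x_pred=3.4124  r=0.7776  x^+=3.7569  v^+=2.0913  a^+=0.3002
step 2: x_pred=5.7843  r=-4.6643  x^+=3.7180  v^+=0.9396  a^+=-0.4208
step 3: x_pred=4.3988  r=-5.6888  x^+=1.8787  v^+=-1.1812  a^+=-1.3001
step 4: x_pred=0.2655  r=3.3445  x^+=1.7471  v^+=-1.3426  a^+=-0.7831
step 5: x_pred=0.2011  r=3.4289  x^+=1.7201  v^+=-1.0077  a^+=-0.2531
step 6: x_pred=0.6983  r=0.8217  x^+=1.0623  v^+=-0.9870  a^+=-0.1261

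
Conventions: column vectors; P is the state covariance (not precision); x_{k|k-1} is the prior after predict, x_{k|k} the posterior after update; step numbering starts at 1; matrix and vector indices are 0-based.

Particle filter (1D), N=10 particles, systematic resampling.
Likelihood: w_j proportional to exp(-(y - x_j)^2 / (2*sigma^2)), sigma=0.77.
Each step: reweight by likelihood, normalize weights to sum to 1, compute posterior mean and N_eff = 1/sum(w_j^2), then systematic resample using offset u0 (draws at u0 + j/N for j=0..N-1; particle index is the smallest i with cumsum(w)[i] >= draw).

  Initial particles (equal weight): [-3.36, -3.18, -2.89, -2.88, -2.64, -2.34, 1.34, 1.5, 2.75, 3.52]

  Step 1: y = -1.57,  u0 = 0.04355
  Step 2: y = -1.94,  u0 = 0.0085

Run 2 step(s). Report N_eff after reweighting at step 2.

step 1: w=[0.0411, 0.0688, 0.1409, 0.1440, 0.2332, 0.3714, 0.0005, 0.0002, 0.0000, 0.0000]  mean=-2.6623  Neff=4.1790  idx=[1, 2, 2, 3, 4, 4, 5, 5, 5, 5]
step 2: w=[0.0421, 0.0719, 0.0719, 0.0730, 0.1018, 0.1018, 0.1344, 0.1344, 0.1344, 0.1344]  mean=-2.5549  Neff=9.0570  idx=[0, 1, 3, 4, 5, 6, 7, 7, 8, 9]

N_eff = 9.0570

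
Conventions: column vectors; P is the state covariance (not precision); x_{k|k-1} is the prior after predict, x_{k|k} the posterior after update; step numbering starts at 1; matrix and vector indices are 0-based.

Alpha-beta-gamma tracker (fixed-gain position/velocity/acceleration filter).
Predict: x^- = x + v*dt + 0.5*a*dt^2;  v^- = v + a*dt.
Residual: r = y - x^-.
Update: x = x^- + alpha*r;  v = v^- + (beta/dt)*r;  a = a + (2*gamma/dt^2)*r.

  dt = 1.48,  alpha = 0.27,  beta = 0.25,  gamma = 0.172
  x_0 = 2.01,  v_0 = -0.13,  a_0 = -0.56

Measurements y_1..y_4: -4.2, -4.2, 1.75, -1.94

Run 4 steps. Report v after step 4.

v_post = -0.6899

step 1: x_pred=1.2043  r=-5.4043  x^+=-0.2549  v^+=-1.8717  a^+=-1.4087
step 2: x_pred=-4.5678  r=0.3678  x^+=-4.4685  v^+=-3.8945  a^+=-1.3510
step 3: x_pred=-11.7119  r=13.4619  x^+=-8.0772  v^+=-3.6200  a^+=0.7632
step 4: x_pred=-12.5989  r=10.6589  x^+=-9.7210  v^+=-0.6899  a^+=2.4372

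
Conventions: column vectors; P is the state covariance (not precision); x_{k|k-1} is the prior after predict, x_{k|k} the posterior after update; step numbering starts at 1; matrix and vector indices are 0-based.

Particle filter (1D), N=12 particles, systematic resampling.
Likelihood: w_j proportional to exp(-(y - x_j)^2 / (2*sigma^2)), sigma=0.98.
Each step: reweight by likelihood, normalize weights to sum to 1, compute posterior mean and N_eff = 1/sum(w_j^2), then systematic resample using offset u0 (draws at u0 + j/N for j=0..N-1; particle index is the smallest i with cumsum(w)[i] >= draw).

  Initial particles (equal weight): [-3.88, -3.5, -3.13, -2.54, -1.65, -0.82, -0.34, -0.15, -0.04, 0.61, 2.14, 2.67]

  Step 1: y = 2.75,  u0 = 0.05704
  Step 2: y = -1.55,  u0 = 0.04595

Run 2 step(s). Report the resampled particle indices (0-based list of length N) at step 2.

resampled_idx = [0, 0, 0, 0, 0, 0, 0, 0, 0, 0, 0, 2]

step 1: w=[0.0000, 0.0000, 0.0000, 0.0000, 0.0000, 0.0007, 0.0036, 0.0064, 0.0089, 0.0472, 0.4223, 0.5109]  mean=2.2934  Neff=2.2640  idx=[9, 10, 10, 10, 10, 10, 11, 11, 11, 11, 11, 11]
step 2: w=[0.9490, 0.0090, 0.0090, 0.0090, 0.0090, 0.0090, 0.0010, 0.0010, 0.0010, 0.0010, 0.0010, 0.0010]  mean=0.6913  Neff=1.1099  idx=[0, 0, 0, 0, 0, 0, 0, 0, 0, 0, 0, 2]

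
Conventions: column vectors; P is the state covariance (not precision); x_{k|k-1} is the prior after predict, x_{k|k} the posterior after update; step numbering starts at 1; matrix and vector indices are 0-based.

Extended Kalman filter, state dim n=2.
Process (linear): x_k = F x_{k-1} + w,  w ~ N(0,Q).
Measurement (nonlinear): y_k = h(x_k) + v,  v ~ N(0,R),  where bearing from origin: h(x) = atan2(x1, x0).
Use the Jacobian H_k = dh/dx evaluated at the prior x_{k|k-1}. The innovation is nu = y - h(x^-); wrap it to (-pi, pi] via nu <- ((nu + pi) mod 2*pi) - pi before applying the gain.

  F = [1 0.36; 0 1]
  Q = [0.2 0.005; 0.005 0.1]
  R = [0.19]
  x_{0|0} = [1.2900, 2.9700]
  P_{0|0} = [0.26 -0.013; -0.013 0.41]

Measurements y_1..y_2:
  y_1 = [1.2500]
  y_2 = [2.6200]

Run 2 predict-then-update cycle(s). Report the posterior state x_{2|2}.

step 1: x^-=[2.3592, 2.9700]  P^-=[0.5038 0.1396; 0.1396 0.5100]  H_jac=[-0.2064 0.1640]  S=[0.2157]  K=[-0.3760; 0.2541]  nu=[0.3505]  x^+=[2.2274, 3.0591]  P^+=[0.4733 0.1602; 0.1602 0.4961]
step 2: x^-=[3.3287, 3.0591]  P^-=[0.8529 0.3438; 0.3438 0.5961]  H_jac=[-0.1497 0.1629]  S=[0.2082]  K=[-0.3443; 0.2192]  nu=[1.8768]  x^+=[2.6825, 3.4704]  P^+=[0.8282 0.3595; 0.3595 0.5861]

x_post = [2.6825, 3.4704]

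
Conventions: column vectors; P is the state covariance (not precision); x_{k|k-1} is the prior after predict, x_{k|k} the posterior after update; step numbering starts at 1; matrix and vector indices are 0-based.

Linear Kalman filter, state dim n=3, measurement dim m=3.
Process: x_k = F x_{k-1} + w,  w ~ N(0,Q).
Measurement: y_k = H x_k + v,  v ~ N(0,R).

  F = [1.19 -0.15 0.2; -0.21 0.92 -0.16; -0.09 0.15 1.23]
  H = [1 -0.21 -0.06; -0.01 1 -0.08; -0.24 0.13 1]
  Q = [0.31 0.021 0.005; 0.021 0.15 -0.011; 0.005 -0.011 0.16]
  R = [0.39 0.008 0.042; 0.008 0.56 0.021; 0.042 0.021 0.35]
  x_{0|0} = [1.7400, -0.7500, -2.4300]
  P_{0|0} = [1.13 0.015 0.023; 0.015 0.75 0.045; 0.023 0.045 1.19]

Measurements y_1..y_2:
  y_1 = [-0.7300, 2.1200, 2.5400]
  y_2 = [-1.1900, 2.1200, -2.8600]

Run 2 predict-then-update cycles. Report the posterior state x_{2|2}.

x_post = [-0.6818, 1.4774, -1.3606]

step 1: x^-=[1.6971, -0.6666, -3.2580]  P^-=[1.9776 -0.3821 0.1890; -0.3821 0.8476 -0.0778; 0.1890 -0.0778 1.9975]  S=[2.5480 -0.5747 -0.4358; -0.5747 1.4410 -0.0069; -0.4358 -0.0069 2.3886]  K=[0.8124 0.0347 0.0080; -0.0848 0.5615 0.0381; 0.1548 -0.1004 0.8410]  nu=[-2.7626, 2.5429, 6.2920]  x^+=[-0.4088, 1.2354, 1.3505]  P^+=[0.3322 0.0384 0.1124; 0.0384 0.3142 -0.0101; 0.1124 -0.0101 0.3270]
step 2: x^-=[-0.4017, 1.0063, 1.8832]  P^-=[0.8410 -0.1008 0.2142; -0.1008 0.4346 -0.0687; 0.2142 -0.0687 0.6349]  S=[1.2674 -0.2037 0.0042; -0.2037 1.0121 -0.0129; 0.0042 -0.0129 0.9263]  K=[0.6718 0.0103 -0.0038; -0.0809 0.4198 0.0192; 0.1346 -0.0852 0.6185]  nu=[-0.4640, 1.2603, -4.9704]  x^+=[-0.6818, 1.4774, -1.3606]  P^+=[0.2717 0.0210 0.0896; 0.0210 0.2340 -0.0132; 0.0896 -0.0132 0.2436]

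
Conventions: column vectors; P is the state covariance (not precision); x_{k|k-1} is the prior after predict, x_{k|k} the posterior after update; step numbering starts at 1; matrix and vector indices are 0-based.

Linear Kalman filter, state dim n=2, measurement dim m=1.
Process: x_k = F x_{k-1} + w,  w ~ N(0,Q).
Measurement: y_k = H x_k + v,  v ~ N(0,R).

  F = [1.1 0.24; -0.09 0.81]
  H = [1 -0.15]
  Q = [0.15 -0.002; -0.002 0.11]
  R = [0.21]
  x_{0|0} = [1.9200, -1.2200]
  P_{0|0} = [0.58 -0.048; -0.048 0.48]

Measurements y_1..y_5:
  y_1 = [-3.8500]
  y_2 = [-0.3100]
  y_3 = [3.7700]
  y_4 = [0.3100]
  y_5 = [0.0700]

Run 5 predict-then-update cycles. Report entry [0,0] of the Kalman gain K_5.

K[0,0] = 0.6477

step 1: x^-=[1.8192, -1.1610]  P^-=[0.8541 -0.0078; -0.0078 0.4366]  S=[1.0763]  K=[0.7947; -0.0681]  nu=[-5.8434]  x^+=[-2.8243, -0.7629]  P^+=[0.1744 0.0504; 0.0504 0.4316]
step 2: x^-=[-3.2898, -0.3637]  P^-=[0.4126 0.1085; 0.1085 0.3873]  S=[0.5987]  K=[0.6619; 0.0842]  nu=[2.9253]  x^+=[-1.3536, -0.1175]  P^+=[0.1503 0.0751; 0.0751 0.3830]
step 3: x^-=[-1.5172, 0.0267]  P^-=[0.3936 0.1229; 0.1229 0.3516]  S=[0.5746]  K=[0.6528; 0.1221]  nu=[5.2912]  x^+=[1.9371, 0.6728]  P^+=[0.1487 0.0771; 0.0771 0.3430]
step 4: x^-=[2.2923, 0.3706]  P^-=[0.3903 0.1170; 0.1170 0.3250]  S=[0.5726]  K=[0.6511; 0.1192]  nu=[-1.9267]  x^+=[1.0378, 0.1410]  P^+=[0.1476 0.0726; 0.0726 0.3169]
step 5: x^-=[1.1754, 0.0208]  P^-=[0.3852 0.1081; 0.1081 0.3085]  S=[0.5697]  K=[0.6477; 0.1085]  nu=[-1.1023]  x^+=[0.4615, -0.0988]  P^+=[0.1462 0.0680; 0.0680 0.3018]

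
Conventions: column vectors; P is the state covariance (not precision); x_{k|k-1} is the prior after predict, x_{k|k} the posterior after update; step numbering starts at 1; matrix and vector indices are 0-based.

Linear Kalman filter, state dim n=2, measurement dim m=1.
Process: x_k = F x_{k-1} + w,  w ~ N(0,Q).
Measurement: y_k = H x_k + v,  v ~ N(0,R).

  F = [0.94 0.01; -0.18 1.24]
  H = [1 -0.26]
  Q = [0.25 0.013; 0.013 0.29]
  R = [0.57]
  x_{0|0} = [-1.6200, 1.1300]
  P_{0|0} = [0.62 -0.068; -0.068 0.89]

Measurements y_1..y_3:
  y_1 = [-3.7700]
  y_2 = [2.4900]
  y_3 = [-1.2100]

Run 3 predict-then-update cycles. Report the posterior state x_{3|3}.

step 1: x^-=[-1.5115, 1.6928]  P^-=[0.7966 -0.1600; -0.1600 1.7089]  S=[1.5654]  K=[0.5355; -0.3861]  nu=[-1.8184]  x^+=[-2.4852, 2.3948]  P^+=[0.3478 0.1636; 0.1636 1.4756]
step 2: x^-=[-2.3122, 3.4169]  P^-=[0.5605 0.1629; 0.1629 2.4971]  S=[1.2146]  K=[0.4266; -0.4004]  nu=[5.6906]  x^+=[0.1155, 1.1381]  P^+=[0.3395 0.3704; 0.3704 2.3023]
step 3: x^-=[0.1199, 1.3905]  P^-=[0.5571 0.4151; 0.4151 3.6758]  S=[1.1598]  K=[0.3873; -0.4661]  nu=[-0.9684]  x^+=[-0.2552, 1.8419]  P^+=[0.3831 0.6245; 0.6245 3.4238]

x_post = [-0.2552, 1.8419]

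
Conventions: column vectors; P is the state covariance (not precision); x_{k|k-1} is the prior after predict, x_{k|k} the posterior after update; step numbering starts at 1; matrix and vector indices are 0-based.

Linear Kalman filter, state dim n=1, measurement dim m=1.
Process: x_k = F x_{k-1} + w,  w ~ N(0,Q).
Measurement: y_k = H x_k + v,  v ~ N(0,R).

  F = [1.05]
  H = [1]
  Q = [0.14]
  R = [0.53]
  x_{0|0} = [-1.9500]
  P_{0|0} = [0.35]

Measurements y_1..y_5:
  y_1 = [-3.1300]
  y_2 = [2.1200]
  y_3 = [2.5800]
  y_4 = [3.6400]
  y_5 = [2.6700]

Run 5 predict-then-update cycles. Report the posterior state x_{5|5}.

x_post = [2.3546]

step 1: x^-=[-2.0475]  P^-=[0.5259]  S=[1.0559]  K=[0.4980]  nu=[-1.0825]  x^+=[-2.5866]  P^+=[0.2640]
step 2: x^-=[-2.7160]  P^-=[0.4310]  S=[0.9610]  K=[0.4485]  nu=[4.8360]  x^+=[-0.5470]  P^+=[0.2377]
step 3: x^-=[-0.5744]  P^-=[0.4021]  S=[0.9321]  K=[0.4314]  nu=[3.1544]  x^+=[0.7863]  P^+=[0.2286]
step 4: x^-=[0.8257]  P^-=[0.3921]  S=[0.9221]  K=[0.4252]  nu=[2.8143]  x^+=[2.0223]  P^+=[0.2254]
step 5: x^-=[2.1234]  P^-=[0.3885]  S=[0.9185]  K=[0.4229]  nu=[0.5466]  x^+=[2.3546]  P^+=[0.2242]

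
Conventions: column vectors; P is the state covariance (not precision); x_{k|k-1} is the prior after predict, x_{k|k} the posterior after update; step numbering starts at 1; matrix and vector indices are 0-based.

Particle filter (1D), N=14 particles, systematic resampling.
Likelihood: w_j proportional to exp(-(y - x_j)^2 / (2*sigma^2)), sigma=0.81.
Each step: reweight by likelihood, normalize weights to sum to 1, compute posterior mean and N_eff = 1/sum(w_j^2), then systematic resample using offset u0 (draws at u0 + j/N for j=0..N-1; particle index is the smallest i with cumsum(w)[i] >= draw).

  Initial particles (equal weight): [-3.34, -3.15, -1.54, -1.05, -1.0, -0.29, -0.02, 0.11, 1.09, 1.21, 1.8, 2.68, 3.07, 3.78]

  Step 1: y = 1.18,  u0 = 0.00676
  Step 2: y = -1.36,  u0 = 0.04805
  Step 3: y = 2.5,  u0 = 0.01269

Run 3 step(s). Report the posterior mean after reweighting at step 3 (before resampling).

step 1: w=[0.0000, 0.0000, 0.0009, 0.0057, 0.0067, 0.0483, 0.0837, 0.1048, 0.2492, 0.2506, 0.1871, 0.0451, 0.0165, 0.0015]  mean=1.0705  Neff=5.4763  idx=[4, 6, 7, 7, 8, 8, 8, 9, 9, 9, 9, 10, 10, 10]
step 2: w=[0.5647, 0.1586, 0.1201, 0.1201, 0.0064, 0.0064, 0.0064, 0.0041, 0.0041, 0.0041, 0.0041, 0.0003, 0.0003, 0.0003]  mean=-0.4991  Neff=2.6803  idx=[0, 0, 0, 0, 0, 0, 0, 0, 1, 1, 2, 2, 3, 6]
step 3: w=[0.0003, 0.0003, 0.0003, 0.0003, 0.0003, 0.0003, 0.0003, 0.0003, 0.0288, 0.0288, 0.0468, 0.0468, 0.0468, 0.7995]  mean=0.8831  Neff=1.5447  idx=[8, 10, 12, 13, 13, 13, 13, 13, 13, 13, 13, 13, 13, 13]

post_mean = 0.8831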